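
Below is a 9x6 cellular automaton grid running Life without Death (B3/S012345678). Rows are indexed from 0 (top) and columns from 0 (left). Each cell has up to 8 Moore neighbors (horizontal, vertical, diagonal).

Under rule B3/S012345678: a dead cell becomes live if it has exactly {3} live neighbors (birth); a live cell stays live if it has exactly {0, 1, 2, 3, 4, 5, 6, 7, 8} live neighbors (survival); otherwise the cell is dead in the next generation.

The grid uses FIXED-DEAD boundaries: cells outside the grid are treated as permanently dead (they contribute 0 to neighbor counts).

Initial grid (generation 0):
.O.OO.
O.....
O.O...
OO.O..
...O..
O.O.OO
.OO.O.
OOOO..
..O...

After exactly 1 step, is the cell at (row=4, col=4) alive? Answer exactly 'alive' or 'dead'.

Simulating step by step:
Generation 0 (given above): 22 live cells
Generation 1: 27 live cells
.O.OO.
O.OO..
O.O...
OO.O..
O..O..
O.O.OO
.OO.OO
OOOO..
..OO..

Cell (4,4) at generation 1: 0 -> dead

Answer: dead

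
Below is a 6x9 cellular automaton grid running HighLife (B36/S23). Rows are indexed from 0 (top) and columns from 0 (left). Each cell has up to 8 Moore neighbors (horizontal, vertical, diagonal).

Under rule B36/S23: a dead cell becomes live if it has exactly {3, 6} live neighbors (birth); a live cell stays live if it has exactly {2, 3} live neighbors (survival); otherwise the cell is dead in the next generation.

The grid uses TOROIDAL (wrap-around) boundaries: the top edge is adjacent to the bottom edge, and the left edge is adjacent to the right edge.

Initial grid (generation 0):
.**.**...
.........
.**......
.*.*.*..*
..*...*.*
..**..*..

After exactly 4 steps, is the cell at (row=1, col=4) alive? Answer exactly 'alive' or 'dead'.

Answer: alive

Derivation:
Simulating step by step:
Generation 0 (given above): 16 live cells
Generation 1: 19 live cells
.**.**...
...*.....
***......
.*.*...*.
**..***..
....*.**.
Generation 2: 24 live cells
..*.***..
*..**....
**.*.....
...****.*
*****...*
*.*....*.
Generation 3: 21 live cells
..*.***.*
*........
**..*...*
*.*..*.**
......*..
**.*..**.
Generation 4: 21 live cells
..*****.*
...**..*.
.......*.
.....***.
..*..*...
*****...*

Cell (1,4) at generation 4: 1 -> alive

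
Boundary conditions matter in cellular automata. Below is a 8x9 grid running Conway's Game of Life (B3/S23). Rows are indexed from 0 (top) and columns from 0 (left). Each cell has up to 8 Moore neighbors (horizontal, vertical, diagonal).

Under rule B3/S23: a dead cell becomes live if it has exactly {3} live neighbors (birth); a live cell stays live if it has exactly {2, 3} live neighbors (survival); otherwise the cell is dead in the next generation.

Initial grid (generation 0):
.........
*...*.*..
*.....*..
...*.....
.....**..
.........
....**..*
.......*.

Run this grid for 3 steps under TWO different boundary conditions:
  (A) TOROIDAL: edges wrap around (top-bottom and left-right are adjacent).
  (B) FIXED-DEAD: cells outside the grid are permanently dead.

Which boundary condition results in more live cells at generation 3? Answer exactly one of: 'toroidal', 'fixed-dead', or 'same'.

Under TOROIDAL boundary, generation 3:
.........
.........
....***..
....*.*..
.....**..
.........
.........
.........
Population = 7

Under FIXED-DEAD boundary, generation 3:
.........
.........
....***..
....*.*..
.....**..
.........
.........
.........
Population = 7

Comparison: toroidal=7, fixed-dead=7 -> same

Answer: same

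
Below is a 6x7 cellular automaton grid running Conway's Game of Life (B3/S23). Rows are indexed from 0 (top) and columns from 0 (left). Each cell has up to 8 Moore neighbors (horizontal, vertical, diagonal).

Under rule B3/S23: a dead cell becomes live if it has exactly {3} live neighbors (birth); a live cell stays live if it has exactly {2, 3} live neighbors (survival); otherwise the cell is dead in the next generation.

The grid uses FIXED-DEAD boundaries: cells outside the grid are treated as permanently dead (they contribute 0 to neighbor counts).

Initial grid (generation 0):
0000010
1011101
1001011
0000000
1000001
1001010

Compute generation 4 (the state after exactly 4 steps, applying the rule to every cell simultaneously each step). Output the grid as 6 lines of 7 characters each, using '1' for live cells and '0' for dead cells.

Simulating step by step:
Generation 0 (given above): 15 live cells
Generation 1: 14 live cells
0001110
0111001
0111011
0000011
0000000
0000000
Generation 2: 11 live cells
0001110
0100001
0101000
0010111
0000000
0000000
Generation 3: 13 live cells
0000110
0001010
0101101
0011110
0000010
0000000
Generation 4: 10 live cells
(generation 4 grid is the final answer)

Answer: 0000110
0011001
0000001
0010001
0001010
0000000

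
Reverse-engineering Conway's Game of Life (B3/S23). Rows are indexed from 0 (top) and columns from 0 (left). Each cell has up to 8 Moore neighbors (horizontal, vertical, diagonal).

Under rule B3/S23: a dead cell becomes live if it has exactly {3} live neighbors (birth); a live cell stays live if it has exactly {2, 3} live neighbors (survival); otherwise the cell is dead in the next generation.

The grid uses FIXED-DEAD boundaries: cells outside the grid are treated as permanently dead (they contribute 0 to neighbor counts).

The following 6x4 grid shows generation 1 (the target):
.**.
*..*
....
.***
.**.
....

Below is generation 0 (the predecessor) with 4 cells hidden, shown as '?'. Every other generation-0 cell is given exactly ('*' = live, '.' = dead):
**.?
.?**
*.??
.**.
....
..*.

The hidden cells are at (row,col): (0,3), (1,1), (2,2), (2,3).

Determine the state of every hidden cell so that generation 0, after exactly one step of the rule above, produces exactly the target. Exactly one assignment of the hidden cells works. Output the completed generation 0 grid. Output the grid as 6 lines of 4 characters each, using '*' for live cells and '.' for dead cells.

Answer: **..
..**
*.**
.**.
....
..*.

Derivation:
Hidden generation-0 cells (in order): (0,3), (1,1), (2,2), (2,3).
A hidden cell only influences target cells in its own 3x3 neighborhood. Try each of the 2^4 = 16 assignments, step the completed generation 0 forward once under B3/S23, and compare with the target:
  (0,3)=. (1,1)=. (2,2)=. (2,3)=. -> step gives (1,2)='*' but target has '.' -> reject
  (0,3)=. (1,1)=. (2,2)=. (2,3)=* -> step gives (1,2)='*' but target has '.' -> reject
  (0,3)=. (1,1)=. (2,2)=* (2,3)=. -> step gives (1,2)='*' but target has '.' -> reject
  (0,3)=. (1,1)=. (2,2)=* (2,3)=* -> step reproduces the target at every cell -> ACCEPT
  (0,3)=. (1,1)=* (2,2)=. (2,3)=. -> step gives (0,0)='*' but target has '.' -> reject
  (0,3)=. (1,1)=* (2,2)=. (2,3)=* -> step gives (0,0)='*' but target has '.' -> reject
  (0,3)=. (1,1)=* (2,2)=* (2,3)=. -> step gives (0,0)='*' but target has '.' -> reject
  (0,3)=. (1,1)=* (2,2)=* (2,3)=* -> step gives (0,0)='*' but target has '.' -> reject
  (0,3)=* (1,1)=. (2,2)=. (2,3)=. -> step gives (0,2)='.' but target has '*' -> reject
  (0,3)=* (1,1)=. (2,2)=. (2,3)=* -> step gives (0,2)='.' but target has '*' -> reject
  (0,3)=* (1,1)=. (2,2)=* (2,3)=. -> step gives (0,2)='.' but target has '*' -> reject
  (0,3)=* (1,1)=. (2,2)=* (2,3)=* -> step gives (0,2)='.' but target has '*' -> reject
  (0,3)=* (1,1)=* (2,2)=. (2,3)=. -> step gives (0,0)='*' but target has '.' -> reject
  (0,3)=* (1,1)=* (2,2)=. (2,3)=* -> step gives (0,0)='*' but target has '.' -> reject
  (0,3)=* (1,1)=* (2,2)=* (2,3)=. -> step gives (0,0)='*' but target has '.' -> reject
  (0,3)=* (1,1)=* (2,2)=* (2,3)=* -> step gives (0,0)='*' but target has '.' -> reject
Unique solution: (0,3)=dead, (1,1)=dead, (2,2)=live, (2,3)=live.
Check: live-neighbor counts of every cell in the completed generation 0:
1232
3543
1554
2333
1332
0101
Applying B3/S23 to generation 0 with these counts gives:
.**.
*..*
....
.***
.**.
....
which matches the target exactly.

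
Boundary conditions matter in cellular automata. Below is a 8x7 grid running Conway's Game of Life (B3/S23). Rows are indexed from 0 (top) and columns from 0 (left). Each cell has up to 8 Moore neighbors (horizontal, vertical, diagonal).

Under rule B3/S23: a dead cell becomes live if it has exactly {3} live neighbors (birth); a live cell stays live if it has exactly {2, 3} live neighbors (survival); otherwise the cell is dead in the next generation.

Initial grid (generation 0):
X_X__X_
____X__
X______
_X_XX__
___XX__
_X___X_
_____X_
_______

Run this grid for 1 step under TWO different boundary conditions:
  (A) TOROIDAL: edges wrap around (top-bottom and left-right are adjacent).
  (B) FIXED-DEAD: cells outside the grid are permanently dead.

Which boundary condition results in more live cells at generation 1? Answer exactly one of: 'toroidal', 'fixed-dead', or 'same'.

Under TOROIDAL boundary, generation 1:
_______
_X____X
___XX__
__XXX__
___X_X_
_____X_
_______
______X
Population = 11

Under FIXED-DEAD boundary, generation 1:
_______
_X_____
___XX__
__XXX__
___X_X_
_____X_
_______
_______
Population = 9

Comparison: toroidal=11, fixed-dead=9 -> toroidal

Answer: toroidal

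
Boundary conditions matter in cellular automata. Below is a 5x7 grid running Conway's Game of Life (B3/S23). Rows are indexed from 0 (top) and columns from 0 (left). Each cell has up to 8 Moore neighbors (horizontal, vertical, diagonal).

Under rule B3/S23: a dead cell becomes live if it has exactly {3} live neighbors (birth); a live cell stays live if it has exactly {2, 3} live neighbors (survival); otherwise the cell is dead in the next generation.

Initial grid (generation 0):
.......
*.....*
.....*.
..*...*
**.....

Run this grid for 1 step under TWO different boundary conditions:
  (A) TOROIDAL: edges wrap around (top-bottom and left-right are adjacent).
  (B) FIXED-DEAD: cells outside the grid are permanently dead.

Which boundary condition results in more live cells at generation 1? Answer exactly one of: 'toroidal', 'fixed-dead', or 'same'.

Answer: toroidal

Derivation:
Under TOROIDAL boundary, generation 1:
.*....*
......*
*....*.
**....*
**.....
Population = 10

Under FIXED-DEAD boundary, generation 1:
.......
.......
.....**
.*.....
.*.....
Population = 4

Comparison: toroidal=10, fixed-dead=4 -> toroidal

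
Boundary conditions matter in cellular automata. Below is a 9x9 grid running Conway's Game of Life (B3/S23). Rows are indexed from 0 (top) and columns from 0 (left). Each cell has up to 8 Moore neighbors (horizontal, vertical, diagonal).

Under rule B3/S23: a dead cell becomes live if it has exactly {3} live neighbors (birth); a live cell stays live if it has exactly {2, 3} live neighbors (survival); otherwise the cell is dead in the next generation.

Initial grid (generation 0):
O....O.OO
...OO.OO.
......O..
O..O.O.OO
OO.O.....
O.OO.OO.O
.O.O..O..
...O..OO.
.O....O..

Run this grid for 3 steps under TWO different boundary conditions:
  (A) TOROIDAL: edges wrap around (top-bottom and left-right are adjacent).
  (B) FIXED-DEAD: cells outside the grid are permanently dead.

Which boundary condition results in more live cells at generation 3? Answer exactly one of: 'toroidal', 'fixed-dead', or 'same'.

Under TOROIDAL boundary, generation 3:
O..O.OO.O
.......O.
.........
.........
.O.O.....
OO.OO.OOO
OOOO.....
OO...OOO.
OO.....O.
Population = 27

Under FIXED-DEAD boundary, generation 3:
...O.OOOO
........O
O.......O
O.....O.O
...O....O
OO.OO.OO.
.OO.OO.O.
.........
.........
Population = 24

Comparison: toroidal=27, fixed-dead=24 -> toroidal

Answer: toroidal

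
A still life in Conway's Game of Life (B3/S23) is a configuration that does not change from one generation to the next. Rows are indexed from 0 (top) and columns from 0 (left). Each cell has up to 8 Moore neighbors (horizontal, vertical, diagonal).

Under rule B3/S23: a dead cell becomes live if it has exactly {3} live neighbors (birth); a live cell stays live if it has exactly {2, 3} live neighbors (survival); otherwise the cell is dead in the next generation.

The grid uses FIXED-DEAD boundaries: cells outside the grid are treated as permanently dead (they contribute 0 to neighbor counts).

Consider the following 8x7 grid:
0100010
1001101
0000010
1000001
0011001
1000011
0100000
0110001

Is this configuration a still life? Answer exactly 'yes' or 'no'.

Compute generation 1 and compare to generation 0 (given above):
Generation 1:
0000110
0000101
0000111
0000011
0100001
0110011
1110011
0110000
Cell (0,1) differs: gen0=1 vs gen1=0 -> NOT a still life.

Answer: no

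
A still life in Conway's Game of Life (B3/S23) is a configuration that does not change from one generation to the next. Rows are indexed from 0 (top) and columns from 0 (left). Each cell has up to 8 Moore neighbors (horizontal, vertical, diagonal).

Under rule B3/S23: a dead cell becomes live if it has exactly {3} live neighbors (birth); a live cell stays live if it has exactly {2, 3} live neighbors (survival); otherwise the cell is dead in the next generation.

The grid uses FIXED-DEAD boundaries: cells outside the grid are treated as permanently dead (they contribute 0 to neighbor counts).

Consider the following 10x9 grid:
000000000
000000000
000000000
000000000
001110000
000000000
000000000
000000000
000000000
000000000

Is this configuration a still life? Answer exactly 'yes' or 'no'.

Answer: no

Derivation:
Compute generation 1 and compare to generation 0 (given above):
Generation 1:
000000000
000000000
000000000
000100000
000100000
000100000
000000000
000000000
000000000
000000000
Cell (3,3) differs: gen0=0 vs gen1=1 -> NOT a still life.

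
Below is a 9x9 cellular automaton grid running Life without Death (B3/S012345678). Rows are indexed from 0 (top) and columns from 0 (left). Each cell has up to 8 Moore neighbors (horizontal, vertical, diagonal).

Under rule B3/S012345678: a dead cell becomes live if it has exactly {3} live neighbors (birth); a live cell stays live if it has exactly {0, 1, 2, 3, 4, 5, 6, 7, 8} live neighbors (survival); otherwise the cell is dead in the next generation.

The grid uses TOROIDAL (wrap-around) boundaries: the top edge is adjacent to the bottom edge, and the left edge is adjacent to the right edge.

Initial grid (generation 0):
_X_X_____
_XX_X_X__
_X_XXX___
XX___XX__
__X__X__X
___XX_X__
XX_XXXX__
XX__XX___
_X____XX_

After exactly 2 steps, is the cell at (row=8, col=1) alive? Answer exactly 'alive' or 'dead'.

Answer: alive

Derivation:
Simulating step by step:
Generation 0 (given above): 33 live cells
Generation 1: 51 live cells
XX_X_XXX_
XXX_X_X__
_X_XXX___
XX_X_XX__
XXXX_X_XX
XX_XX_XX_
XX_XXXX__
XX_XXX_XX
_X__XXXX_
Generation 2: 54 live cells
XX_X_XXX_
XXX_X_XXX
_X_XXX___
XX_X_XXX_
XXXX_X_XX
XX_XX_XX_
XX_XXXX__
XX_XXX_XX
_X__XXXX_

Cell (8,1) at generation 2: 1 -> alive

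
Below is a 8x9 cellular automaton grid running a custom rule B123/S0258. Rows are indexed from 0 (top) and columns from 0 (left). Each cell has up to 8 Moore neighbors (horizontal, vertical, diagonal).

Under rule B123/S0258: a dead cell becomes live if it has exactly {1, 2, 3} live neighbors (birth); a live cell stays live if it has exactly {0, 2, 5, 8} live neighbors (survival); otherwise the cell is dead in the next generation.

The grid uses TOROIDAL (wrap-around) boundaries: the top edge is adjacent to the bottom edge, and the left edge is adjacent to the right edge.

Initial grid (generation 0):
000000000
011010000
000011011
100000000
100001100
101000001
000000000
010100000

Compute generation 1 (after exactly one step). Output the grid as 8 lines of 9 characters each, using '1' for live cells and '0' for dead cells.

Simulating step by step:
Generation 0 (given above): 16 live cells
Generation 1: 50 live cells
(generation 1 grid is the final answer)

Answer: 110111000
100111111
111111101
110110010
001110010
111111111
111110011
111110000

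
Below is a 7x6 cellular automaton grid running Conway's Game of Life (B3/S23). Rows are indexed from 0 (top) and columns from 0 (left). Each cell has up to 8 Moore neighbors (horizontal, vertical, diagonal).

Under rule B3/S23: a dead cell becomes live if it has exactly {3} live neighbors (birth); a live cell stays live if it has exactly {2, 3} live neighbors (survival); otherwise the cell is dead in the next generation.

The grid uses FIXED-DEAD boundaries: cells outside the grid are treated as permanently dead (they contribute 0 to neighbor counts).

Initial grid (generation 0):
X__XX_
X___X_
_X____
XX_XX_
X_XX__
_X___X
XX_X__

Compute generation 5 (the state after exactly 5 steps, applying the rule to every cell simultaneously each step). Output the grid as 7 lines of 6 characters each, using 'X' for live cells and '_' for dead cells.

Simulating step by step:
Generation 0 (given above): 18 live cells
Generation 1: 20 live cells
___XX_
XX_XX_
_XXXX_
X__XX_
X__X__
___XX_
XXX___
Generation 2: 15 live cells
__XXX_
XX___X
_____X
X_____
__X___
X__XX_
_XXX__
Generation 3: 17 live cells
_XXXX_
_XXX_X
XX____
______
_X_X__
____X_
_XXXX_
Generation 4: 12 live cells
_X__X_
______
XX____
XXX___
______
_X__X_
__XXX_
Generation 5: 13 live cells
(generation 5 grid is the final answer)

Answer: ______
XX____
X_X___
X_X___
X_X___
__X_X_
__XXX_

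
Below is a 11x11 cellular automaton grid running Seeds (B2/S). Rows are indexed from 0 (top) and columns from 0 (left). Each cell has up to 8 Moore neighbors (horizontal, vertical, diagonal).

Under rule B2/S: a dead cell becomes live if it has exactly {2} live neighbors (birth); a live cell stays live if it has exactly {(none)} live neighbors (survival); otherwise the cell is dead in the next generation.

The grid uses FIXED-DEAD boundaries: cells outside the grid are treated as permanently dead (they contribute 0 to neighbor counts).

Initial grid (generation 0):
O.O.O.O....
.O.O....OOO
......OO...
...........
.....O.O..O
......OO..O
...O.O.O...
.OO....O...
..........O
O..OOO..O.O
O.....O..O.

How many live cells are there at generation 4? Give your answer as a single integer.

Answer: 27

Derivation:
Simulating step by step:
Generation 0 (given above): 33 live cells
Generation 1: 31 live cells
.....O.OO.O
O...O......
..O.......O
.....O..O..
........OO.
.........O.
.O..O......
...OO...O..
O....OOOO..
.O....OO...
.O.O...OO.O
Generation 2: 35 live cells
....O.O..O.
.O.O.OOOO.O
.O.OOO...O.
.......O..O
.......O..O
..........O
..O..O..OO.
OOO......O.
.OOO.....O.
....O......
O........O.
Generation 3: 22 live cells
..OO......O
O..........
O..........
..OO.O.....
......O.O..
......OO...
O..O.......
....O......
....O...O.O
O.......OOO
...........
Generation 4: 27 live cells
.O.........
..OO.......
..OOO......
.O..O.OO...
..OOO......
.....O..O..
....OOOO...
.....O...O.
...O.O.O...
.......O...
........O.O
Population at generation 4: 27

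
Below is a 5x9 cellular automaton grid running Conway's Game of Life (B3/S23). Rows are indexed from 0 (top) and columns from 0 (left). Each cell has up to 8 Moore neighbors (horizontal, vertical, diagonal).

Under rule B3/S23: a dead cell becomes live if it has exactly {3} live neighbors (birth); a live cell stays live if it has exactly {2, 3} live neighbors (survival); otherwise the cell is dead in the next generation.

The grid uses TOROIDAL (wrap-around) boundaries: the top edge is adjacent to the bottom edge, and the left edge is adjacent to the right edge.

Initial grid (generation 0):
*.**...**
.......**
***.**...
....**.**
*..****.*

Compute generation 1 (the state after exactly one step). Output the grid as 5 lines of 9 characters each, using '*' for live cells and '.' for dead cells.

Answer: .***.*...
....*.**.
**.***...
..*....*.
.**......

Derivation:
Simulating step by step:
Generation 0 (given above): 22 live cells
Generation 1: 16 live cells
(generation 1 grid is the final answer)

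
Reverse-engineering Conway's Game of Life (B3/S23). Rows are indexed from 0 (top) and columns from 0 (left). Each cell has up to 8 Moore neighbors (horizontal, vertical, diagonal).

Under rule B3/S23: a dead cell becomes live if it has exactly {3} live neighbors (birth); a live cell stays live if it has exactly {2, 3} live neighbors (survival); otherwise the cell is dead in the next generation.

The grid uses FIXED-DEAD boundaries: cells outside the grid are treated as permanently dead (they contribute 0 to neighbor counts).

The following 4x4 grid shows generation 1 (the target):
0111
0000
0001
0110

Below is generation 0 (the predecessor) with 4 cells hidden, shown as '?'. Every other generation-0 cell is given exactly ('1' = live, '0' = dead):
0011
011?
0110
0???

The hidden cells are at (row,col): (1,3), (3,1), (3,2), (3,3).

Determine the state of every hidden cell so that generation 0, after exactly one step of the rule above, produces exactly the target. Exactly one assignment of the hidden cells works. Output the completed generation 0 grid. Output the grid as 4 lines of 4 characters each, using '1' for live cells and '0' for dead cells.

Answer: 0011
0110
0110
0010

Derivation:
Hidden generation-0 cells (in order): (1,3), (3,1), (3,2), (3,3).
A hidden cell only influences target cells in its own 3x3 neighborhood. Try each of the 2^4 = 16 assignments, step the completed generation 0 forward once under B3/S23, and compare with the target:
  (1,3)=0 (3,1)=0 (3,2)=0 (3,3)=0 -> step gives (2,1)='1' but target has '0' -> reject
  (1,3)=0 (3,1)=0 (3,2)=0 (3,3)=1 -> step gives (2,1)='1' but target has '0' -> reject
  (1,3)=0 (3,1)=0 (3,2)=1 (3,3)=0 -> step reproduces the target at every cell -> ACCEPT
  (1,3)=0 (3,1)=0 (3,2)=1 (3,3)=1 -> step gives (2,3)='0' but target has '1' -> reject
  (1,3)=0 (3,1)=1 (3,2)=0 (3,3)=0 -> step gives (2,0)='1' but target has '0' -> reject
  (1,3)=0 (3,1)=1 (3,2)=0 (3,3)=1 -> step gives (2,0)='1' but target has '0' -> reject
  (1,3)=0 (3,1)=1 (3,2)=1 (3,3)=0 -> step gives (2,0)='1' but target has '0' -> reject
  (1,3)=0 (3,1)=1 (3,2)=1 (3,3)=1 -> step gives (2,0)='1' but target has '0' -> reject
  (1,3)=1 (3,1)=0 (3,2)=0 (3,3)=0 -> step gives (0,2)='0' but target has '1' -> reject
  (1,3)=1 (3,1)=0 (3,2)=0 (3,3)=1 -> step gives (0,2)='0' but target has '1' -> reject
  (1,3)=1 (3,1)=0 (3,2)=1 (3,3)=0 -> step gives (0,2)='0' but target has '1' -> reject
  (1,3)=1 (3,1)=0 (3,2)=1 (3,3)=1 -> step gives (0,2)='0' but target has '1' -> reject
  (1,3)=1 (3,1)=1 (3,2)=0 (3,3)=0 -> step gives (0,2)='0' but target has '1' -> reject
  (1,3)=1 (3,1)=1 (3,2)=0 (3,3)=1 -> step gives (0,2)='0' but target has '1' -> reject
  (1,3)=1 (3,1)=1 (3,2)=1 (3,3)=0 -> step gives (0,2)='0' but target has '1' -> reject
  (1,3)=1 (3,1)=1 (3,2)=1 (3,3)=1 -> step gives (0,2)='0' but target has '1' -> reject
Unique solution: (1,3)=dead, (3,1)=dead, (3,2)=live, (3,3)=dead.
Check: live-neighbor counts of every cell in the completed generation 0:
1332
2454
2443
1322
Applying B3/S23 to generation 0 with these counts gives:
0111
0000
0001
0110
which matches the target exactly.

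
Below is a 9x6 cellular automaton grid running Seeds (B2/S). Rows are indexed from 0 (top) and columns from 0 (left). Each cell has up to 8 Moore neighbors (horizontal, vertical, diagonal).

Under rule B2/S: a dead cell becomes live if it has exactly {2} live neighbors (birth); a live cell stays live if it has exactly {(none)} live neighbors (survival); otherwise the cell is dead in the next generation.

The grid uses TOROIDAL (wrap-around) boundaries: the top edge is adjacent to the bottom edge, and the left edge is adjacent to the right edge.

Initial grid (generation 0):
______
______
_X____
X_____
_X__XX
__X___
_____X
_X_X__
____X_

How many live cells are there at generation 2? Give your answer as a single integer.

Simulating step by step:
Generation 0 (given above): 10 live cells
Generation 1: 16 live cells
______
______
X_____
__X_X_
__XX__
_X_X__
XX_XX_
X_X__X
__XX__
Generation 2: 10 live cells
__XX__
______
_X_X_X
_____X
______
_____X
______
______
X___XX
Population at generation 2: 10

Answer: 10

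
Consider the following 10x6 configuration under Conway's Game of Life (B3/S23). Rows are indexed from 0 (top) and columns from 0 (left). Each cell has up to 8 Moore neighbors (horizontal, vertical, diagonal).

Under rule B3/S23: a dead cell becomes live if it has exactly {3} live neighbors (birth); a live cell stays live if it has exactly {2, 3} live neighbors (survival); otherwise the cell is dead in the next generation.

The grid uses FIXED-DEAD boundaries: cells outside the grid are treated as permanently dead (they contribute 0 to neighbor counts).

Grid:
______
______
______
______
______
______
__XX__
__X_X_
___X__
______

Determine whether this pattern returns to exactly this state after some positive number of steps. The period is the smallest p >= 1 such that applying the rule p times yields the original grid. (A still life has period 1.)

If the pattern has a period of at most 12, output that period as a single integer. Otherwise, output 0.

Answer: 1

Derivation:
Simulating and comparing each generation to the original:
Gen 0 (original, given above): 5 live cells
Gen 1: 5 live cells, MATCHES original -> period = 1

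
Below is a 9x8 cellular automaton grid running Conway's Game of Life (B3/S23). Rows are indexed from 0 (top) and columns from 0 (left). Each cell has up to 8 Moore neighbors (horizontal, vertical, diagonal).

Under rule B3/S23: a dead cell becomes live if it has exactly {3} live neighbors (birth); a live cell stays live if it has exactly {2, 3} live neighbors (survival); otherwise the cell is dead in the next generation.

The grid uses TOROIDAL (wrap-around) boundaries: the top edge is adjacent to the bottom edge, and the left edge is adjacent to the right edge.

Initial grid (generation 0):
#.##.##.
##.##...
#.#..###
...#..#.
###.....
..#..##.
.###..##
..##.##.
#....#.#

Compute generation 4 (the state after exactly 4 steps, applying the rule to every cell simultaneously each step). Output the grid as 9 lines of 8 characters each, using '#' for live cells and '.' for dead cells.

Answer: ########
..###...
.....#..
...#.#..
#....###
..#..##.
...##...
....##..
.....##.

Derivation:
Simulating step by step:
Generation 0 (given above): 34 live cells
Generation 1: 24 live cells
..##.##.
........
#.#..##.
...#.##.
.###.###
.....##.
.#.....#
...#.#..
#.......
Generation 2: 24 live cells
........
.####..#
....####
#..#....
..##...#
.#..##..
....##..
#.......
..##.##.
Generation 3: 27 live cells
.#...##.
#.###..#
.#...###
#.##.#..
####....
..#..##.
....##..
...#..#.
........
Generation 4: 27 live cells
(generation 4 grid is the final answer)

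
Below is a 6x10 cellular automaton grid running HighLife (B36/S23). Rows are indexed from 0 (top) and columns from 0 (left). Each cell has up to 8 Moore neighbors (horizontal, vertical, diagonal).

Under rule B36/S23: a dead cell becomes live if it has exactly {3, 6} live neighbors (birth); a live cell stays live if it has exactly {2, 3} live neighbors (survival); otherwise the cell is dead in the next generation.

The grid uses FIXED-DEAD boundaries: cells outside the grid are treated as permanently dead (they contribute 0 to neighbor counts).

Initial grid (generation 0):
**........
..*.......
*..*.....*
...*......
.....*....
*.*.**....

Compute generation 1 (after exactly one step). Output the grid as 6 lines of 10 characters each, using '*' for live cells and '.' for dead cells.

Answer: .*........
*.*.......
..**......
....*.....
...*.*....
....**....

Derivation:
Simulating step by step:
Generation 0 (given above): 12 live cells
Generation 1: 10 live cells
(generation 1 grid is the final answer)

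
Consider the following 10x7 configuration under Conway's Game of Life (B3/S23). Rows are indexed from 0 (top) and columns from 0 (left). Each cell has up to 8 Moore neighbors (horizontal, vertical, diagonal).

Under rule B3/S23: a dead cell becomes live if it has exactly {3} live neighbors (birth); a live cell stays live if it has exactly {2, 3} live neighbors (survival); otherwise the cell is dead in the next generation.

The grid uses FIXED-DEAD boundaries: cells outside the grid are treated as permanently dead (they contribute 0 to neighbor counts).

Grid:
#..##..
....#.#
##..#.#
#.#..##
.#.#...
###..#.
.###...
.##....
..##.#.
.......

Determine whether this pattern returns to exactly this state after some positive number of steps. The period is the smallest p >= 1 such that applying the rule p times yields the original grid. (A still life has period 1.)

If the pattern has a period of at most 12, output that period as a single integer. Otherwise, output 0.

Simulating and comparing each generation to the original:
Gen 0 (original, given above): 27 live cells
Gen 1: 28 live cells, differs from original
Gen 2: 16 live cells, differs from original
Gen 3: 17 live cells, differs from original
Gen 4: 19 live cells, differs from original
Gen 5: 21 live cells, differs from original
Gen 6: 22 live cells, differs from original
Gen 7: 21 live cells, differs from original
Gen 8: 19 live cells, differs from original
Gen 9: 23 live cells, differs from original
Gen 10: 15 live cells, differs from original
Gen 11: 10 live cells, differs from original
Gen 12: 10 live cells, differs from original
No period found within 12 steps.

Answer: 0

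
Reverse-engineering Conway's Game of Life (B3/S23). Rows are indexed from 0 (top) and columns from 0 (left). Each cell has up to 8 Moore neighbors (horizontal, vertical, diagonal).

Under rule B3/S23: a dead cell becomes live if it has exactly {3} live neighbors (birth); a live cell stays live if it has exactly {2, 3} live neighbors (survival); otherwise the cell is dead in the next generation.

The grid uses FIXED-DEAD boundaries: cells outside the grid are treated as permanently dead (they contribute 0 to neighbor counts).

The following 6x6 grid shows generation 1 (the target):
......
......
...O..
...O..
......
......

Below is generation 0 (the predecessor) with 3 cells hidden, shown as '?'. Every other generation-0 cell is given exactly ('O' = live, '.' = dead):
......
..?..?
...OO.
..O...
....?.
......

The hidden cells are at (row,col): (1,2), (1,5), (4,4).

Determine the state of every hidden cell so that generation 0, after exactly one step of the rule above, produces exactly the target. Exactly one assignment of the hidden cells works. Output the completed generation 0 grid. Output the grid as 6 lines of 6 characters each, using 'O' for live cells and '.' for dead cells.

Hidden generation-0 cells (in order): (1,2), (1,5), (4,4).
A hidden cell only influences target cells in its own 3x3 neighborhood. Try each of the 2^3 = 8 assignments, step the completed generation 0 forward once under B3/S23, and compare with the target:
  (1,2)=. (1,5)=. (4,4)=. -> step reproduces the target at every cell -> ACCEPT
  (1,2)=. (1,5)=. (4,4)=O -> step gives (3,3)='.' but target has 'O' -> reject
  (1,2)=. (1,5)=O (4,4)=. -> step gives (1,4)='O' but target has '.' -> reject
  (1,2)=. (1,5)=O (4,4)=O -> step gives (1,4)='O' but target has '.' -> reject
  (1,2)=O (1,5)=. (4,4)=. -> step gives (1,3)='O' but target has '.' -> reject
  (1,2)=O (1,5)=. (4,4)=O -> step gives (1,3)='O' but target has '.' -> reject
  (1,2)=O (1,5)=O (4,4)=. -> step gives (1,3)='O' but target has '.' -> reject
  (1,2)=O (1,5)=O (4,4)=O -> step gives (1,3)='O' but target has '.' -> reject
Unique solution: (1,2)=dead, (1,5)=dead, (4,4)=dead.
Check: live-neighbor counts of every cell in the completed generation 0:
000000
001221
012211
011321
011100
000000
Applying B3/S23 to generation 0 with these counts gives:
......
......
...O..
...O..
......
......
which matches the target exactly.

Answer: ......
......
...OO.
..O...
......
......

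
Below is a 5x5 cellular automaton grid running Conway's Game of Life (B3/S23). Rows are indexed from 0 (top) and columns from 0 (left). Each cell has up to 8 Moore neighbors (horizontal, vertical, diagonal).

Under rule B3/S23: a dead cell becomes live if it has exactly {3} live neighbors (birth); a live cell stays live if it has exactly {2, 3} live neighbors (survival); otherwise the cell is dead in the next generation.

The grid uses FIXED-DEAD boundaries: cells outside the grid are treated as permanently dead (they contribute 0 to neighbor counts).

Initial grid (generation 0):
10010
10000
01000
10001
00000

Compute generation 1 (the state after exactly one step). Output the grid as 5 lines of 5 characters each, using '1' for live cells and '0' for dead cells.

Simulating step by step:
Generation 0 (given above): 6 live cells
Generation 1: 4 live cells
(generation 1 grid is the final answer)

Answer: 00000
11000
11000
00000
00000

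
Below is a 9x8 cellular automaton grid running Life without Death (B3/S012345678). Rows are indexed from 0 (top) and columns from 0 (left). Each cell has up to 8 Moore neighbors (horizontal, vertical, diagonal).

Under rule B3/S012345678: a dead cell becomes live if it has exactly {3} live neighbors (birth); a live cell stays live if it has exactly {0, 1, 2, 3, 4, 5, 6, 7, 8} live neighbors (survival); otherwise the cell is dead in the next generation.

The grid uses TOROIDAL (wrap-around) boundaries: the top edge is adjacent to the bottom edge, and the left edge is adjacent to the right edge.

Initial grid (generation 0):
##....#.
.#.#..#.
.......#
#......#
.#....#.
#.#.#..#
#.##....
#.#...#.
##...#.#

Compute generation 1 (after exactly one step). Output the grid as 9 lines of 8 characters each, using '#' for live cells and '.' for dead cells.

Simulating step by step:
Generation 0 (given above): 25 live cells
Generation 1: 31 live cells
(generation 1 grid is the final answer)

Answer: ##...##.
.###..#.
......##
#.....##
.#....#.
#.#.#..#
#.##....
#.##..#.
###..#.#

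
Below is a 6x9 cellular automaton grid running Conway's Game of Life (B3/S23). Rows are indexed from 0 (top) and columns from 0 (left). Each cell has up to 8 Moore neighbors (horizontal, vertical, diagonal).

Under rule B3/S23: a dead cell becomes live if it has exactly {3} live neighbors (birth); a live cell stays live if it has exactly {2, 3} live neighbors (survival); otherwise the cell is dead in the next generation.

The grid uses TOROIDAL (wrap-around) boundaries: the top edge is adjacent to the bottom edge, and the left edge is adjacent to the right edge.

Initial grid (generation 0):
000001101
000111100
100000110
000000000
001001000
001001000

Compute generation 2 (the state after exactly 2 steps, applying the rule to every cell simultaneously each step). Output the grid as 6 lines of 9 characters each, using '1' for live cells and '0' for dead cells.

Simulating step by step:
Generation 0 (given above): 14 live cells
Generation 1: 10 live cells
000100010
000010001
000010110
000000100
000000000
000011000
Generation 2: 14 live cells
(generation 2 grid is the final answer)

Answer: 000101000
000111101
000000110
000001110
000001000
000010000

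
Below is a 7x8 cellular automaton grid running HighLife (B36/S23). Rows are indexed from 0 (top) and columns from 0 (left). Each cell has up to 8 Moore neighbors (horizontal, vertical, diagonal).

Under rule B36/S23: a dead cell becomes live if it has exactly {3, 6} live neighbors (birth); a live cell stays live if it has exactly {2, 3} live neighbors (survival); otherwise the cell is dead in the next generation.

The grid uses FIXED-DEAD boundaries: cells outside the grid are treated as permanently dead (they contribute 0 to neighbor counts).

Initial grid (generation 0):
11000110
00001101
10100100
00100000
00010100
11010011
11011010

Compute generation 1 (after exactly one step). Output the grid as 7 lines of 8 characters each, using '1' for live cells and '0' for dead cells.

Answer: 00001110
10001000
01011110
01111000
01011010
11010011
11011111

Derivation:
Simulating step by step:
Generation 0 (given above): 23 live cells
Generation 1: 30 live cells
(generation 1 grid is the final answer)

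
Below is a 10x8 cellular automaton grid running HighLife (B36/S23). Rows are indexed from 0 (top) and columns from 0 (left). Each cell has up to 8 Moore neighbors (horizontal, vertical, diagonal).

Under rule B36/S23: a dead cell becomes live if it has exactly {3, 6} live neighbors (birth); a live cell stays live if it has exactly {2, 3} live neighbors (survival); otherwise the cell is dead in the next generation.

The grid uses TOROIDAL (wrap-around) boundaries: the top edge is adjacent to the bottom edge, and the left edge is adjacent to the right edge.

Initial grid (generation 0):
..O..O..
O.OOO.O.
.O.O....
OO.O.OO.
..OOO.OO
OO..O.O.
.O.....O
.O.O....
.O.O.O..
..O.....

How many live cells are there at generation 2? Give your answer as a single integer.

Simulating step by step:
Generation 0 (given above): 31 live cells
Generation 1: 27 live cells
..O.OO..
....OO..
..O...O.
OOO..OO.
.....O..
.O..O.O.
.O.....O
.O..O...
.O.OO...
.OOOO...
Generation 2: 33 live cells
.OOO....
....O.O.
..OOO.OO
.OO..OOO
O.O.O..O
O....OO.
.OO..O..
.O.OO...
OOO..O..
.O......
Population at generation 2: 33

Answer: 33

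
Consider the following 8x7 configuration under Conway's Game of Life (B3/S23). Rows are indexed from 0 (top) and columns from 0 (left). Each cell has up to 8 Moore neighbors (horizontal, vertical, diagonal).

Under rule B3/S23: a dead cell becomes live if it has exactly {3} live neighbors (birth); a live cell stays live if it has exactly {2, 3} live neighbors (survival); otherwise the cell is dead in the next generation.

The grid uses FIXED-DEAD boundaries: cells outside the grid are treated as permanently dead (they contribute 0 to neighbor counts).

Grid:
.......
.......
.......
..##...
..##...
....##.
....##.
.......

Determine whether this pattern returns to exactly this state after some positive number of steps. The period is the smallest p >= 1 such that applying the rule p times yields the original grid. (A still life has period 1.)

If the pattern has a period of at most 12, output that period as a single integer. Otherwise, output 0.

Simulating and comparing each generation to the original:
Gen 0 (original, given above): 8 live cells
Gen 1: 6 live cells, differs from original
Gen 2: 8 live cells, MATCHES original -> period = 2

Answer: 2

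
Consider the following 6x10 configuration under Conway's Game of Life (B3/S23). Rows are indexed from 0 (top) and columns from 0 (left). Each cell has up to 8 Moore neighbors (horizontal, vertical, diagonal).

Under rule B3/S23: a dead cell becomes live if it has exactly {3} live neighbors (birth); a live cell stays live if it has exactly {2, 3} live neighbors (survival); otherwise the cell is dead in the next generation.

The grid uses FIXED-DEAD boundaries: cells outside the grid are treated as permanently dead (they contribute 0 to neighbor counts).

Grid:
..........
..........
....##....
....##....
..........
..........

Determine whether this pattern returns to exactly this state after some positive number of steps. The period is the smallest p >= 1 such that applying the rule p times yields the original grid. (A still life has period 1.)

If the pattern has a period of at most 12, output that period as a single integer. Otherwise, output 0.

Answer: 1

Derivation:
Simulating and comparing each generation to the original:
Gen 0 (original, given above): 4 live cells
Gen 1: 4 live cells, MATCHES original -> period = 1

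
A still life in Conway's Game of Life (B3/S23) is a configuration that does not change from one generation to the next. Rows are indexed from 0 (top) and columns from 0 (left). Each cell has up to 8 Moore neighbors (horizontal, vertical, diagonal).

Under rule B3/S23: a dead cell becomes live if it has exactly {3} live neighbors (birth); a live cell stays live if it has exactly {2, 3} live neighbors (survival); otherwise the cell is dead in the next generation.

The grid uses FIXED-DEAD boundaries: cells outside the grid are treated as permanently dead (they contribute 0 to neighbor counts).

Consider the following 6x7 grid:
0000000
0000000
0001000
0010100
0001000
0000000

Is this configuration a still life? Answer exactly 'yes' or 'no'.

Answer: yes

Derivation:
Compute generation 1 and compare to generation 0 (given above):
Generation 1:
0000000
0000000
0001000
0010100
0001000
0000000
The grids are IDENTICAL -> still life.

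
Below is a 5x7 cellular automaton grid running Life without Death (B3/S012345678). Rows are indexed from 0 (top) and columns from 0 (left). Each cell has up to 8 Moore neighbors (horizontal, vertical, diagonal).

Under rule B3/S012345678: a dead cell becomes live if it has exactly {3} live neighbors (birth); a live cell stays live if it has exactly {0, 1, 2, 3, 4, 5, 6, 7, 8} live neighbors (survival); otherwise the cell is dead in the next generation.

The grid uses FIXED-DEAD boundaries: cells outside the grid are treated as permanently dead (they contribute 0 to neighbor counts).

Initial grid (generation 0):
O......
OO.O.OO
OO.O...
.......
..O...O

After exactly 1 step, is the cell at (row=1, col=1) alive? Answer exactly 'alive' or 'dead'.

Simulating step by step:
Generation 0 (given above): 11 live cells
Generation 1: 16 live cells
OO.....
OO.OOOO
OO.OO..
.OO....
..O...O

Cell (1,1) at generation 1: 1 -> alive

Answer: alive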